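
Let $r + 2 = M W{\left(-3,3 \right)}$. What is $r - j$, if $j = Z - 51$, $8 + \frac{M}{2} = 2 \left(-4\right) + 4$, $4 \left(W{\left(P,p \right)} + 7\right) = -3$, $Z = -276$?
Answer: $511$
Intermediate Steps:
$W{\left(P,p \right)} = - \frac{31}{4}$ ($W{\left(P,p \right)} = -7 + \frac{1}{4} \left(-3\right) = -7 - \frac{3}{4} = - \frac{31}{4}$)
$M = -24$ ($M = -16 + 2 \left(2 \left(-4\right) + 4\right) = -16 + 2 \left(-8 + 4\right) = -16 + 2 \left(-4\right) = -16 - 8 = -24$)
$j = -327$ ($j = -276 - 51 = -327$)
$r = 184$ ($r = -2 - -186 = -2 + 186 = 184$)
$r - j = 184 - -327 = 184 + 327 = 511$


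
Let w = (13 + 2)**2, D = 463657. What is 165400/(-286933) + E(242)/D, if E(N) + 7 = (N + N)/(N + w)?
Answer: -35814500371005/62128976689127 ≈ -0.57645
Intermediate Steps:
w = 225 (w = 15**2 = 225)
E(N) = -7 + 2*N/(225 + N) (E(N) = -7 + (N + N)/(N + 225) = -7 + (2*N)/(225 + N) = -7 + 2*N/(225 + N))
165400/(-286933) + E(242)/D = 165400/(-286933) + (5*(-315 - 1*242)/(225 + 242))/463657 = 165400*(-1/286933) + (5*(-315 - 242)/467)*(1/463657) = -165400/286933 + (5*(1/467)*(-557))*(1/463657) = -165400/286933 - 2785/467*1/463657 = -165400/286933 - 2785/216527819 = -35814500371005/62128976689127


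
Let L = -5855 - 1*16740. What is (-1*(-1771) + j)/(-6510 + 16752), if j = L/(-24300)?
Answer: 8611579/49776120 ≈ 0.17301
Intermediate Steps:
L = -22595 (L = -5855 - 16740 = -22595)
j = 4519/4860 (j = -22595/(-24300) = -22595*(-1/24300) = 4519/4860 ≈ 0.92984)
(-1*(-1771) + j)/(-6510 + 16752) = (-1*(-1771) + 4519/4860)/(-6510 + 16752) = (1771 + 4519/4860)/10242 = (8611579/4860)*(1/10242) = 8611579/49776120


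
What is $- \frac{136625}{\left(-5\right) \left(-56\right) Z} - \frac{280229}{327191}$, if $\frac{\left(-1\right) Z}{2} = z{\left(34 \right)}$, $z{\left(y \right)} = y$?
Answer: $\frac{7873382043}{1245943328} \approx 6.3192$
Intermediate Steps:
$Z = -68$ ($Z = \left(-2\right) 34 = -68$)
$- \frac{136625}{\left(-5\right) \left(-56\right) Z} - \frac{280229}{327191} = - \frac{136625}{\left(-5\right) \left(-56\right) \left(-68\right)} - \frac{280229}{327191} = - \frac{136625}{280 \left(-68\right)} - \frac{280229}{327191} = - \frac{136625}{-19040} - \frac{280229}{327191} = \left(-136625\right) \left(- \frac{1}{19040}\right) - \frac{280229}{327191} = \frac{27325}{3808} - \frac{280229}{327191} = \frac{7873382043}{1245943328}$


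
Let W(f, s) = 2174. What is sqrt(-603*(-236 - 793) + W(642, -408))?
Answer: sqrt(622661) ≈ 789.09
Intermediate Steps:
sqrt(-603*(-236 - 793) + W(642, -408)) = sqrt(-603*(-236 - 793) + 2174) = sqrt(-603*(-1029) + 2174) = sqrt(620487 + 2174) = sqrt(622661)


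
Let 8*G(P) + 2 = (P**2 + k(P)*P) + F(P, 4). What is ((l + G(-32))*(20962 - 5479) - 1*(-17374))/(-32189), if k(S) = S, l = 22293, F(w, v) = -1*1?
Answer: -2793101879/257512 ≈ -10846.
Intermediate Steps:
F(w, v) = -1
G(P) = -3/8 + P**2/4 (G(P) = -1/4 + ((P**2 + P*P) - 1)/8 = -1/4 + ((P**2 + P**2) - 1)/8 = -1/4 + (2*P**2 - 1)/8 = -1/4 + (-1 + 2*P**2)/8 = -1/4 + (-1/8 + P**2/4) = -3/8 + P**2/4)
((l + G(-32))*(20962 - 5479) - 1*(-17374))/(-32189) = ((22293 + (-3/8 + (1/4)*(-32)**2))*(20962 - 5479) - 1*(-17374))/(-32189) = ((22293 + (-3/8 + (1/4)*1024))*15483 + 17374)*(-1/32189) = ((22293 + (-3/8 + 256))*15483 + 17374)*(-1/32189) = ((22293 + 2045/8)*15483 + 17374)*(-1/32189) = ((180389/8)*15483 + 17374)*(-1/32189) = (2792962887/8 + 17374)*(-1/32189) = (2793101879/8)*(-1/32189) = -2793101879/257512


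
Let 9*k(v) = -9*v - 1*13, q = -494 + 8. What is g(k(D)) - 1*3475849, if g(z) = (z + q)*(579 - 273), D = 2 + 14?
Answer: -3629903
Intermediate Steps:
q = -486
D = 16
k(v) = -13/9 - v (k(v) = (-9*v - 1*13)/9 = (-9*v - 13)/9 = (-13 - 9*v)/9 = -13/9 - v)
g(z) = -148716 + 306*z (g(z) = (z - 486)*(579 - 273) = (-486 + z)*306 = -148716 + 306*z)
g(k(D)) - 1*3475849 = (-148716 + 306*(-13/9 - 1*16)) - 1*3475849 = (-148716 + 306*(-13/9 - 16)) - 3475849 = (-148716 + 306*(-157/9)) - 3475849 = (-148716 - 5338) - 3475849 = -154054 - 3475849 = -3629903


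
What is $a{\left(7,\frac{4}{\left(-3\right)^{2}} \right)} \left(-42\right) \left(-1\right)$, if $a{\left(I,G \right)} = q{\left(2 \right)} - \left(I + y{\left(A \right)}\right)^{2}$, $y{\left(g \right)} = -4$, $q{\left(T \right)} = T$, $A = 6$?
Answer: $-294$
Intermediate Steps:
$a{\left(I,G \right)} = 2 - \left(-4 + I\right)^{2}$ ($a{\left(I,G \right)} = 2 - \left(I - 4\right)^{2} = 2 - \left(-4 + I\right)^{2}$)
$a{\left(7,\frac{4}{\left(-3\right)^{2}} \right)} \left(-42\right) \left(-1\right) = \left(2 - \left(-4 + 7\right)^{2}\right) \left(-42\right) \left(-1\right) = \left(2 - 3^{2}\right) \left(-42\right) \left(-1\right) = \left(2 - 9\right) \left(-42\right) \left(-1\right) = \left(-7\right) \left(-42\right) \left(-1\right) = 294 \left(-1\right) = -294$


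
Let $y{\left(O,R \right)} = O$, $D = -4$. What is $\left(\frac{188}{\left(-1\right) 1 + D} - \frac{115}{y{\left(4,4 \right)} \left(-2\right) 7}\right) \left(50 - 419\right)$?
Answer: $\frac{3672657}{280} \approx 13117.0$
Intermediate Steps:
$\left(\frac{188}{\left(-1\right) 1 + D} - \frac{115}{y{\left(4,4 \right)} \left(-2\right) 7}\right) \left(50 - 419\right) = \left(\frac{188}{\left(-1\right) 1 - 4} - \frac{115}{4 \left(-2\right) 7}\right) \left(50 - 419\right) = \left(\frac{188}{-1 - 4} - \frac{115}{\left(-8\right) 7}\right) \left(-369\right) = \left(\frac{188}{-5} - \frac{115}{-56}\right) \left(-369\right) = \left(188 \left(- \frac{1}{5}\right) - - \frac{115}{56}\right) \left(-369\right) = \left(- \frac{188}{5} + \frac{115}{56}\right) \left(-369\right) = \left(- \frac{9953}{280}\right) \left(-369\right) = \frac{3672657}{280}$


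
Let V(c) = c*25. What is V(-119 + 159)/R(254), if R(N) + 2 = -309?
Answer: -1000/311 ≈ -3.2154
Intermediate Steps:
R(N) = -311 (R(N) = -2 - 309 = -311)
V(c) = 25*c
V(-119 + 159)/R(254) = (25*(-119 + 159))/(-311) = (25*40)*(-1/311) = 1000*(-1/311) = -1000/311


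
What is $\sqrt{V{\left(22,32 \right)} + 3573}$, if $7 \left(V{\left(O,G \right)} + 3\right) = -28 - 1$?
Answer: $\frac{\sqrt{174727}}{7} \approx 59.715$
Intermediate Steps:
$V{\left(O,G \right)} = - \frac{50}{7}$ ($V{\left(O,G \right)} = -3 + \frac{-28 - 1}{7} = -3 + \frac{1}{7} \left(-29\right) = -3 - \frac{29}{7} = - \frac{50}{7}$)
$\sqrt{V{\left(22,32 \right)} + 3573} = \sqrt{- \frac{50}{7} + 3573} = \sqrt{\frac{24961}{7}} = \frac{\sqrt{174727}}{7}$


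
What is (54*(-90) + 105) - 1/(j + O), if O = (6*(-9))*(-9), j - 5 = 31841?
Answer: -153738661/32332 ≈ -4755.0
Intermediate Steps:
j = 31846 (j = 5 + 31841 = 31846)
O = 486 (O = -54*(-9) = 486)
(54*(-90) + 105) - 1/(j + O) = (54*(-90) + 105) - 1/(31846 + 486) = (-4860 + 105) - 1/32332 = -4755 - 1*1/32332 = -4755 - 1/32332 = -153738661/32332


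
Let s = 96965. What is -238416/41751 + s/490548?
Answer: -4181707639/758550724 ≈ -5.5128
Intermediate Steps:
-238416/41751 + s/490548 = -238416/41751 + 96965/490548 = -238416*1/41751 + 96965*(1/490548) = -79472/13917 + 96965/490548 = -4181707639/758550724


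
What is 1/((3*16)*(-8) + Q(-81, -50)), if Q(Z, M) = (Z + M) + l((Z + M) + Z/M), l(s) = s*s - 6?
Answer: 2500/40545461 ≈ 6.1659e-5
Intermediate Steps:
l(s) = -6 + s**2 (l(s) = s**2 - 6 = -6 + s**2)
Q(Z, M) = -6 + M + Z + (M + Z + Z/M)**2 (Q(Z, M) = (Z + M) + (-6 + ((Z + M) + Z/M)**2) = (M + Z) + (-6 + ((M + Z) + Z/M)**2) = (M + Z) + (-6 + (M + Z + Z/M)**2) = -6 + M + Z + (M + Z + Z/M)**2)
1/((3*16)*(-8) + Q(-81, -50)) = 1/((3*16)*(-8) + (-6 - 50 - 81 + (-81 + (-50)**2 - 50*(-81))**2/(-50)**2)) = 1/(48*(-8) + (-6 - 50 - 81 + (-81 + 2500 + 4050)**2/2500)) = 1/(-384 + (-6 - 50 - 81 + (1/2500)*6469**2)) = 1/(-384 + (-6 - 50 - 81 + (1/2500)*41847961)) = 1/(-384 + (-6 - 50 - 81 + 41847961/2500)) = 1/(-384 + 41505461/2500) = 1/(40545461/2500) = 2500/40545461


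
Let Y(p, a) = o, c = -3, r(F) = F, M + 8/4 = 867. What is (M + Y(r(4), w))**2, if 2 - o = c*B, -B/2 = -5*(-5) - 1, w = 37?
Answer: 522729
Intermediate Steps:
M = 865 (M = -2 + 867 = 865)
B = -48 (B = -2*(-5*(-5) - 1) = -2*(25 - 1) = -2*24 = -48)
o = -142 (o = 2 - (-3)*(-48) = 2 - 1*144 = 2 - 144 = -142)
Y(p, a) = -142
(M + Y(r(4), w))**2 = (865 - 142)**2 = 723**2 = 522729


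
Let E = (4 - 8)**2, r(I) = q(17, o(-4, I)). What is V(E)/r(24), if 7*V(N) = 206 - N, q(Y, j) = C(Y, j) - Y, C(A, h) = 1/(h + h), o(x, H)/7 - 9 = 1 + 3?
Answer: -4940/3093 ≈ -1.5972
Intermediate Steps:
o(x, H) = 91 (o(x, H) = 63 + 7*(1 + 3) = 63 + 7*4 = 63 + 28 = 91)
C(A, h) = 1/(2*h)
q(Y, j) = 1/(2*j) - Y
r(I) = -3093/182 (r(I) = (1/2)/91 - 1*17 = (1/2)*(1/91) - 17 = 1/182 - 17 = -3093/182)
E = 16 (E = (-4)**2 = 16)
V(N) = 206/7 - N/7 (V(N) = (206 - N)/7 = 206/7 - N/7)
V(E)/r(24) = (206/7 - 1/7*16)/(-3093/182) = (206/7 - 16/7)*(-182/3093) = (190/7)*(-182/3093) = -4940/3093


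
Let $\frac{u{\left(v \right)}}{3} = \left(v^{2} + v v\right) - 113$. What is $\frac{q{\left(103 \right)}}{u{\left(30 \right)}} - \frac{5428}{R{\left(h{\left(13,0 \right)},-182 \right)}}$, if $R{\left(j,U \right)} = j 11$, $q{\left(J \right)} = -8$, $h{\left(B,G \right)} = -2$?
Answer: $\frac{13735466}{55671} \approx 246.73$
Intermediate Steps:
$u{\left(v \right)} = -339 + 6 v^{2}$ ($u{\left(v \right)} = 3 \left(\left(v^{2} + v v\right) - 113\right) = 3 \left(\left(v^{2} + v^{2}\right) - 113\right) = 3 \left(2 v^{2} - 113\right) = 3 \left(-113 + 2 v^{2}\right) = -339 + 6 v^{2}$)
$R{\left(j,U \right)} = 11 j$
$\frac{q{\left(103 \right)}}{u{\left(30 \right)}} - \frac{5428}{R{\left(h{\left(13,0 \right)},-182 \right)}} = - \frac{8}{-339 + 6 \cdot 30^{2}} - \frac{5428}{11 \left(-2\right)} = - \frac{8}{-339 + 6 \cdot 900} - \frac{5428}{-22} = - \frac{8}{-339 + 5400} - - \frac{2714}{11} = - \frac{8}{5061} + \frac{2714}{11} = \frac{13735466}{55671}$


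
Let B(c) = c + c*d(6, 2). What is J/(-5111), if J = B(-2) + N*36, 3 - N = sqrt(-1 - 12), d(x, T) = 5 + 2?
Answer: -92/5111 + 36*I*sqrt(13)/5111 ≈ -0.018 + 0.025396*I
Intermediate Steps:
d(x, T) = 7
B(c) = 8*c (B(c) = c + c*7 = c + 7*c = 8*c)
N = 3 - I*sqrt(13) (N = 3 - sqrt(-1 - 12) = 3 - sqrt(-13) = 3 - I*sqrt(13) ≈ 3.0 - 3.6056*I)
J = 92 - 36*I*sqrt(13) (J = 8*(-2) + (3 - I*sqrt(13))*36 = -16 + (108 - 36*I*sqrt(13)) = 92 - 36*I*sqrt(13) ≈ 92.0 - 129.8*I)
J/(-5111) = (92 - 36*I*sqrt(13))/(-5111) = (92 - 36*I*sqrt(13))*(-1/5111) = -92/5111 + 36*I*sqrt(13)/5111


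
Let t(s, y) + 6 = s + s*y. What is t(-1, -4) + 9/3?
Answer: 0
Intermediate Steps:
t(s, y) = -6 + s + s*y (t(s, y) = -6 + (s + s*y) = -6 + s + s*y)
t(-1, -4) + 9/3 = (-6 - 1 - 1*(-4)) + 9/3 = (-6 - 1 + 4) + 9*(⅓) = -3 + 3 = 0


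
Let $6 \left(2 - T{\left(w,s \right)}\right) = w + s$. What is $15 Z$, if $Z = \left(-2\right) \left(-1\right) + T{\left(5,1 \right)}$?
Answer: $45$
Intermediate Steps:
$T{\left(w,s \right)} = 2 - \frac{s}{6} - \frac{w}{6}$ ($T{\left(w,s \right)} = 2 - \frac{w + s}{6} = 2 - \frac{s + w}{6} = 2 - \left(\frac{s}{6} + \frac{w}{6}\right) = 2 - \frac{s}{6} - \frac{w}{6}$)
$Z = 3$ ($Z = \left(-2\right) \left(-1\right) - -1 = 2 - -1 = 2 + 1 = 3$)
$15 Z = 15 \cdot 3 = 45$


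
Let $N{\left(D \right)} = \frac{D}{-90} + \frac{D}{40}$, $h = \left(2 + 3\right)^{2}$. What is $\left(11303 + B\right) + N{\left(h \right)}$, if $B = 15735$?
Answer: $\frac{1946761}{72} \approx 27038.0$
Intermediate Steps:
$h = 25$ ($h = 5^{2} = 25$)
$N{\left(D \right)} = \frac{D}{72}$ ($N{\left(D \right)} = D \left(- \frac{1}{90}\right) + D \frac{1}{40} = - \frac{D}{90} + \frac{D}{40} = \frac{D}{72}$)
$\left(11303 + B\right) + N{\left(h \right)} = \left(11303 + 15735\right) + \frac{1}{72} \cdot 25 = 27038 + \frac{25}{72} = \frac{1946761}{72}$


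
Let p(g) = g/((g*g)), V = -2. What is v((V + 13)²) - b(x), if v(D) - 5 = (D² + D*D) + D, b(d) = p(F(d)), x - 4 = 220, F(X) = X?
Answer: 6587391/224 ≈ 29408.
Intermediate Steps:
x = 224 (x = 4 + 220 = 224)
p(g) = 1/g (p(g) = g/(g²) = g/g² = 1/g)
b(d) = 1/d
v(D) = 5 + D + 2*D² (v(D) = 5 + ((D² + D*D) + D) = 5 + ((D² + D²) + D) = 5 + (2*D² + D) = 5 + (D + 2*D²) = 5 + D + 2*D²)
v((V + 13)²) - b(x) = (5 + (-2 + 13)² + 2*((-2 + 13)²)²) - 1/224 = (5 + 11² + 2*(11²)²) - 1*1/224 = (5 + 121 + 2*121²) - 1/224 = (5 + 121 + 2*14641) - 1/224 = (5 + 121 + 29282) - 1/224 = 29408 - 1/224 = 6587391/224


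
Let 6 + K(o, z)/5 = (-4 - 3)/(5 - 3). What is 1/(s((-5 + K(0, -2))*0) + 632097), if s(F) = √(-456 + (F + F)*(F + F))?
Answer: 210699/133182205955 - 2*I*√114/399546617865 ≈ 1.582e-6 - 5.3446e-11*I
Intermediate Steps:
K(o, z) = -95/2 (K(o, z) = -30 + 5*((-4 - 3)/(5 - 3)) = -30 + 5*(-7/2) = -30 - 35/2 = -95/2)
s(F) = √(-456 + 4*F²) (s(F) = √(-456 + (2*F)*(2*F)) = √(-456 + 4*F²))
1/(s((-5 + K(0, -2))*0) + 632097) = 1/(2*√(-114 + ((-5 - 95/2)*0)²) + 632097) = 1/(2*√(-114 + (-105/2*0)²) + 632097) = 1/(2*√(-114 + 0²) + 632097) = 1/(2*√(-114 + 0) + 632097) = 1/(2*√(-114) + 632097) = 1/(2*(I*√114) + 632097) = 1/(2*I*√114 + 632097) = 1/(632097 + 2*I*√114)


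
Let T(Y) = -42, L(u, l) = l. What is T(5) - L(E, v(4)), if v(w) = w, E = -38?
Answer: -46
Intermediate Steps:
T(5) - L(E, v(4)) = -42 - 1*4 = -42 - 4 = -46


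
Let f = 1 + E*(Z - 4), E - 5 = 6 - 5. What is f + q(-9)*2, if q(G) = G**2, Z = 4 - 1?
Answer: 157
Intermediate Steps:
Z = 3
E = 6 (E = 5 + (6 - 5) = 5 + 1 = 6)
f = -5 (f = 1 + 6*(3 - 4) = 1 + 6*(-1) = 1 - 6 = -5)
f + q(-9)*2 = -5 + (-9)**2*2 = -5 + 81*2 = -5 + 162 = 157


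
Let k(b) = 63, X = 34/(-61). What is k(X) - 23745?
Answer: -23682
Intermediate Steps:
X = -34/61 (X = 34*(-1/61) = -34/61 ≈ -0.55738)
k(X) - 23745 = 63 - 23745 = -23682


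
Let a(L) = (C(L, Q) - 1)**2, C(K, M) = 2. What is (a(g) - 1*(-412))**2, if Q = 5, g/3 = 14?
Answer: 170569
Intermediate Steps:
g = 42 (g = 3*14 = 42)
a(L) = 1 (a(L) = (2 - 1)**2 = 1**2 = 1)
(a(g) - 1*(-412))**2 = (1 - 1*(-412))**2 = (1 + 412)**2 = 413**2 = 170569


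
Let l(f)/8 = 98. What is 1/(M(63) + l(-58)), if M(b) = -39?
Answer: 1/745 ≈ 0.0013423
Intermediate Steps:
l(f) = 784 (l(f) = 8*98 = 784)
1/(M(63) + l(-58)) = 1/(-39 + 784) = 1/745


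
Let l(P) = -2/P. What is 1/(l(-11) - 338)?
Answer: -11/3716 ≈ -0.0029602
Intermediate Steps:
1/(l(-11) - 338) = 1/(-2/(-11) - 338) = 1/(-2*(-1/11) - 338) = 1/(2/11 - 338) = 1/(-3716/11) = -11/3716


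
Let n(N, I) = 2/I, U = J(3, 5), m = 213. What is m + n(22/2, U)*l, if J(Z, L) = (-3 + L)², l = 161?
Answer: 587/2 ≈ 293.50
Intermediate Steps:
U = 4 (U = (-3 + 5)² = 2² = 4)
m + n(22/2, U)*l = 213 + (2/4)*161 = 213 + (2*(¼))*161 = 213 + (½)*161 = 213 + 161/2 = 587/2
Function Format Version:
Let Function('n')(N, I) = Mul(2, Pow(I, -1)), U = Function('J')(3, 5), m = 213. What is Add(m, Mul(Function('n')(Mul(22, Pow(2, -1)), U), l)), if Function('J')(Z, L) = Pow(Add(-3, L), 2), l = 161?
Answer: Rational(587, 2) ≈ 293.50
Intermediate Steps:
U = 4 (U = Pow(Add(-3, 5), 2) = Pow(2, 2) = 4)
Add(m, Mul(Function('n')(Mul(22, Pow(2, -1)), U), l)) = Add(213, Mul(Mul(2, Pow(4, -1)), 161)) = Add(213, Mul(Mul(2, Rational(1, 4)), 161)) = Add(213, Mul(Rational(1, 2), 161)) = Add(213, Rational(161, 2)) = Rational(587, 2)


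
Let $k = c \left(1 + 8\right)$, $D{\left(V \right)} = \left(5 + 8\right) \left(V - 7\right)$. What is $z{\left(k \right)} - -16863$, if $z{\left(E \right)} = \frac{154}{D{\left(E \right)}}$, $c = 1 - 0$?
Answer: $\frac{219296}{13} \approx 16869.0$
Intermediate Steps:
$c = 1$ ($c = 1 + 0 = 1$)
$D{\left(V \right)} = -91 + 13 V$ ($D{\left(V \right)} = 13 \left(-7 + V\right) = -91 + 13 V$)
$k = 9$ ($k = 1 \left(1 + 8\right) = 1 \cdot 9 = 9$)
$z{\left(E \right)} = \frac{154}{-91 + 13 E}$
$z{\left(k \right)} - -16863 = \frac{154}{13 \left(-7 + 9\right)} - -16863 = \frac{154}{13 \cdot 2} + 16863 = \frac{154}{13} \cdot \frac{1}{2} + 16863 = \frac{77}{13} + 16863 = \frac{219296}{13}$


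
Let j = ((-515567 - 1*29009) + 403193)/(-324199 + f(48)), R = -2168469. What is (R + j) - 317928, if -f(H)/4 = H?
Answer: -806564667844/324391 ≈ -2.4864e+6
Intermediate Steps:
f(H) = -4*H
j = 141383/324391 (j = ((-515567 - 1*29009) + 403193)/(-324199 - 4*48) = ((-515567 - 29009) + 403193)/(-324199 - 192) = (-544576 + 403193)/(-324391) = -141383*(-1/324391) = 141383/324391 ≈ 0.43584)
(R + j) - 317928 = (-2168469 + 141383/324391) - 317928 = -703431685996/324391 - 317928 = -806564667844/324391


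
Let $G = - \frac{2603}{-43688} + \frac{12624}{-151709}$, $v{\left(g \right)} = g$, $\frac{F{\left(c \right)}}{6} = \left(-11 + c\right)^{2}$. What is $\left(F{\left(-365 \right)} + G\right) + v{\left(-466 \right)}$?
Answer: $\frac{5619035639810895}{6627862792} \approx 8.4779 \cdot 10^{5}$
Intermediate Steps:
$F{\left(c \right)} = 6 \left(-11 + c\right)^{2}$
$G = - \frac{156618785}{6627862792}$ ($G = \left(-2603\right) \left(- \frac{1}{43688}\right) + 12624 \left(- \frac{1}{151709}\right) = \frac{2603}{43688} - \frac{12624}{151709} = - \frac{156618785}{6627862792} \approx -0.02363$)
$\left(F{\left(-365 \right)} + G\right) + v{\left(-466 \right)} = \left(6 \left(-11 - 365\right)^{2} - \frac{156618785}{6627862792}\right) - 466 = \left(6 \left(-376\right)^{2} - \frac{156618785}{6627862792}\right) - 466 = \left(6 \cdot 141376 - \frac{156618785}{6627862792}\right) - 466 = \left(848256 - \frac{156618785}{6627862792}\right) - 466 = \frac{5622124223871967}{6627862792} - 466 = \frac{5619035639810895}{6627862792}$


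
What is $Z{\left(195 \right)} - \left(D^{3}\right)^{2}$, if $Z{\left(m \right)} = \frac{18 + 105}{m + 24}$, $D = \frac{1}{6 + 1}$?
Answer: $\frac{4823536}{8588377} \approx 0.56164$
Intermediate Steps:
$D = \frac{1}{7} \approx 0.14286$
$Z{\left(m \right)} = \frac{123}{24 + m}$
$Z{\left(195 \right)} - \left(D^{3}\right)^{2} = \frac{123}{24 + 195} - \left(\left(\frac{1}{7}\right)^{3}\right)^{2} = \frac{123}{219} - \left(\frac{1}{343}\right)^{2} = 123 \cdot \frac{1}{219} - \frac{1}{117649} = \frac{41}{73} - \frac{1}{117649} = \frac{4823536}{8588377}$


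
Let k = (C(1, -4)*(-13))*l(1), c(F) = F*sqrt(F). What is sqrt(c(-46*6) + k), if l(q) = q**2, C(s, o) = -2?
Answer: sqrt(26 - 552*I*sqrt(69)) ≈ 48.017 - 47.746*I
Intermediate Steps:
c(F) = F**(3/2)
k = 26 (k = -2*(-13)*1**2 = 26*1 = 26)
sqrt(c(-46*6) + k) = sqrt((-46*6)**(3/2) + 26) = sqrt((-276)**(3/2) + 26) = sqrt(-552*I*sqrt(69) + 26) = sqrt(26 - 552*I*sqrt(69))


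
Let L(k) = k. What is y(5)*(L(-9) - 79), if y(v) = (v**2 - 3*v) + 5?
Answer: -1320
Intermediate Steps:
y(v) = 5 + v**2 - 3*v
y(5)*(L(-9) - 79) = (5 + 5**2 - 3*5)*(-9 - 79) = (5 + 25 - 15)*(-88) = 15*(-88) = -1320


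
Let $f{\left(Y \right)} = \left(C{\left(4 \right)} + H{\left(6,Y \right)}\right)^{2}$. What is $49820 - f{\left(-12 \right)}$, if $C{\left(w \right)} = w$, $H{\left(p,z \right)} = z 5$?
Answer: $46684$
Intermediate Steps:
$H{\left(p,z \right)} = 5 z$
$f{\left(Y \right)} = \left(4 + 5 Y\right)^{2}$
$49820 - f{\left(-12 \right)} = 49820 - \left(4 + 5 \left(-12\right)\right)^{2} = 49820 - \left(4 - 60\right)^{2} = 49820 - \left(-56\right)^{2} = 49820 - 3136 = 46684$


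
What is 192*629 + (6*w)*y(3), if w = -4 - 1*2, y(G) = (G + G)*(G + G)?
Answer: 119472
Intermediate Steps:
y(G) = 4*G**2 (y(G) = (2*G)*(2*G) = 4*G**2)
w = -6 (w = -4 - 2 = -6)
192*629 + (6*w)*y(3) = 192*629 + (6*(-6))*(4*3**2) = 120768 - 144*9 = 120768 - 36*36 = 120768 - 1296 = 119472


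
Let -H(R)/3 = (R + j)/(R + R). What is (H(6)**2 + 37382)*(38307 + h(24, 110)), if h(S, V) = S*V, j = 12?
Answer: 6126039723/4 ≈ 1.5315e+9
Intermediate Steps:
H(R) = -3*(12 + R)/(2*R) (H(R) = -3*(R + 12)/(R + R) = -3*(12 + R)/(2*R))
(H(6)**2 + 37382)*(38307 + h(24, 110)) = ((-3/2 - 18/6)**2 + 37382)*(38307 + 24*110) = ((-3/2 - 18*1/6)**2 + 37382)*(38307 + 2640) = ((-3/2 - 3)**2 + 37382)*40947 = ((-9/2)**2 + 37382)*40947 = (81/4 + 37382)*40947 = (149609/4)*40947 = 6126039723/4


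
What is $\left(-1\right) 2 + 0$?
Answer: $-2$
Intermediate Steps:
$\left(-1\right) 2 + 0 = -2 + 0 = -2$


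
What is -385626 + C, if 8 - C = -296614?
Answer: -89004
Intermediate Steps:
C = 296622 (C = 8 - 1*(-296614) = 8 + 296614 = 296622)
-385626 + C = -385626 + 296622 = -89004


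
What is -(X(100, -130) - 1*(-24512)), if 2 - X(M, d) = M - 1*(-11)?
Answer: -24403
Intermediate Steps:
X(M, d) = -9 - M (X(M, d) = 2 - (M - 1*(-11)) = 2 - (M + 11) = 2 - (11 + M) = 2 + (-11 - M) = -9 - M)
-(X(100, -130) - 1*(-24512)) = -((-9 - 1*100) - 1*(-24512)) = -((-9 - 100) + 24512) = -(-109 + 24512) = -1*24403 = -24403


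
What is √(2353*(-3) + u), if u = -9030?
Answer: I*√16089 ≈ 126.84*I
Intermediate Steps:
√(2353*(-3) + u) = √(2353*(-3) - 9030) = √(-7059 - 9030) = √(-16089) = I*√16089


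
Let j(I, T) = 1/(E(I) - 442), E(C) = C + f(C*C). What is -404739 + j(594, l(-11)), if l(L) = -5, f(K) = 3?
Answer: -62734544/155 ≈ -4.0474e+5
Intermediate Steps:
E(C) = 3 + C (E(C) = C + 3 = 3 + C)
j(I, T) = 1/(-439 + I) (j(I, T) = 1/((3 + I) - 442) = 1/(-439 + I))
-404739 + j(594, l(-11)) = -404739 + 1/(-439 + 594) = -404739 + 1/155 = -62734544/155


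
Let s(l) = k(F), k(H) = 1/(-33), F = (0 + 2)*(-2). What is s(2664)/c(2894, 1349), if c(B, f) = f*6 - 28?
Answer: -1/266178 ≈ -3.7569e-6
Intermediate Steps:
F = -4 (F = 2*(-2) = -4)
c(B, f) = -28 + 6*f (c(B, f) = 6*f - 28 = -28 + 6*f)
k(H) = -1/33
s(l) = -1/33
s(2664)/c(2894, 1349) = -1/(33*(-28 + 6*1349)) = -1/(33*(-28 + 8094)) = -1/33/8066 = -1/33*1/8066 = -1/266178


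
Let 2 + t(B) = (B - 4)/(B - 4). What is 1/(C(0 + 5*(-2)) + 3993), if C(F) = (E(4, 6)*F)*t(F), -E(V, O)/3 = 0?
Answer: 1/3993 ≈ 0.00025044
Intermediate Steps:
E(V, O) = 0 (E(V, O) = -3*0 = 0)
t(B) = -1 (t(B) = -2 + (B - 4)/(B - 4) = -2 + (-4 + B)/(-4 + B) = -2 + 1 = -1)
C(F) = 0 (C(F) = (0*F)*(-1) = 0*(-1) = 0)
1/(C(0 + 5*(-2)) + 3993) = 1/(0 + 3993) = 1/3993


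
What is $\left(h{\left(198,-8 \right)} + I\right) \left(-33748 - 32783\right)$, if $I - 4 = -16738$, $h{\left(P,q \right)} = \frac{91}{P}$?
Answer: $\frac{73477745657}{66} \approx 1.1133 \cdot 10^{9}$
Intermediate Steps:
$I = -16734$ ($I = 4 - 16738 = -16734$)
$\left(h{\left(198,-8 \right)} + I\right) \left(-33748 - 32783\right) = \left(\frac{91}{198} - 16734\right) \left(-33748 - 32783\right) = \left(91 \cdot \frac{1}{198} - 16734\right) \left(-66531\right) = \left(\frac{91}{198} - 16734\right) \left(-66531\right) = \left(- \frac{3313241}{198}\right) \left(-66531\right) = \frac{73477745657}{66}$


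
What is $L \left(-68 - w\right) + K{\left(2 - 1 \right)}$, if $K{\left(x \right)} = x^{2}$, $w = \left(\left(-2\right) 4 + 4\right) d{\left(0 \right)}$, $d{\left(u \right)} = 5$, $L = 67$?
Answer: $-3215$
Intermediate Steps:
$w = -20$ ($w = \left(\left(-2\right) 4 + 4\right) 5 = \left(-8 + 4\right) 5 = \left(-4\right) 5 = -20$)
$L \left(-68 - w\right) + K{\left(2 - 1 \right)} = 67 \left(-68 - -20\right) + \left(2 - 1\right)^{2} = 67 \left(-68 + 20\right) + \left(2 - 1\right)^{2} = 67 \left(-48\right) + 1^{2} = -3216 + 1 = -3215$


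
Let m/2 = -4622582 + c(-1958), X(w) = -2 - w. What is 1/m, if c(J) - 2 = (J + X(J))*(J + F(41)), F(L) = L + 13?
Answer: -1/9237544 ≈ -1.0825e-7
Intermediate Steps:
F(L) = 13 + L
c(J) = -106 - 2*J (c(J) = 2 + (J + (-2 - J))*(J + (13 + 41)) = 2 - 2*(J + 54) = 2 - 2*(54 + J) = 2 + (-108 - 2*J) = -106 - 2*J)
m = -9237544 (m = 2*(-4622582 + (-106 - 2*(-1958))) = 2*(-4622582 + (-106 + 3916)) = 2*(-4622582 + 3810) = 2*(-4618772) = -9237544)
1/m = 1/(-9237544) = -1/9237544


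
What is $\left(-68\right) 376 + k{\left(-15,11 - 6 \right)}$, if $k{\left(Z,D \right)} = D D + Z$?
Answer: $-25558$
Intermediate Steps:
$k{\left(Z,D \right)} = Z + D^{2}$ ($k{\left(Z,D \right)} = D^{2} + Z = Z + D^{2}$)
$\left(-68\right) 376 + k{\left(-15,11 - 6 \right)} = \left(-68\right) 376 - \left(15 - \left(11 - 6\right)^{2}\right) = -25568 - \left(15 - 5^{2}\right) = -25568 + \left(-15 + 25\right) = -25568 + 10 = -25558$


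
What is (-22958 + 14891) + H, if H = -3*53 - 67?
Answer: -8293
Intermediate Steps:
H = -226 (H = -159 - 67 = -226)
(-22958 + 14891) + H = (-22958 + 14891) - 226 = -8067 - 226 = -8293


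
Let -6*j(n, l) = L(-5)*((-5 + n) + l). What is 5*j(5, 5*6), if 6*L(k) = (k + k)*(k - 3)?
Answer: -1000/3 ≈ -333.33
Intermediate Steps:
L(k) = k*(-3 + k)/3 (L(k) = ((k + k)*(k - 3))/6 = ((2*k)*(-3 + k))/6 = (2*k*(-3 + k))/6 = k*(-3 + k)/3)
j(n, l) = 100/9 - 20*l/9 - 20*n/9 (j(n, l) = -(⅓)*(-5)*(-3 - 5)*((-5 + n) + l)/6 = -(⅓)*(-5)*(-8)*(-5 + l + n)/6 = -20*(-5 + l + n)/9 = -(-200/3 + 40*l/3 + 40*n/3)/6 = 100/9 - 20*l/9 - 20*n/9)
5*j(5, 5*6) = 5*(100/9 - 100*6/9 - 20/9*5) = 5*(100/9 - 20/9*30 - 100/9) = 5*(100/9 - 200/3 - 100/9) = 5*(-200/3) = -1000/3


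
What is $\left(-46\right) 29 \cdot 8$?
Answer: $-10672$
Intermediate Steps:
$\left(-46\right) 29 \cdot 8 = \left(-1334\right) 8 = -10672$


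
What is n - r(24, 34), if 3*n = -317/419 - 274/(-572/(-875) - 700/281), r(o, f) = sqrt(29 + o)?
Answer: 4680785799/94645396 - sqrt(53) ≈ 42.176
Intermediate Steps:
n = 4680785799/94645396 (n = (-317/419 - 274/(-572/(-875) - 700/281))/3 = (-317*1/419 - 274/(-572*(-1/875) - 700*1/281))/3 = (-317/419 - 274/(572/875 - 700/281))/3 = (-317/419 - 274/(-451768/245875))/3 = (-317/419 - 274*(-245875/451768))/3 = (-317/419 + 33684875/225884)/3 = (1/3)*(14042357397/94645396) = 4680785799/94645396 ≈ 49.456)
n - r(24, 34) = 4680785799/94645396 - sqrt(29 + 24) = 4680785799/94645396 - sqrt(53)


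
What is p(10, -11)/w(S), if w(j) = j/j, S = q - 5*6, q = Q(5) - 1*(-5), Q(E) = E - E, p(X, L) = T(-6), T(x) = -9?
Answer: -9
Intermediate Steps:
p(X, L) = -9
Q(E) = 0
q = 5 (q = 0 - 1*(-5) = 0 + 5 = 5)
S = -25 (S = 5 - 5*6 = 5 - 30 = -25)
w(j) = 1
p(10, -11)/w(S) = -9/1 = -9*1 = -9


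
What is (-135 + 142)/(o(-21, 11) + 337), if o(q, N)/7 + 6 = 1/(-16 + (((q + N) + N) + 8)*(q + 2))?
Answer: 1309/55158 ≈ 0.023732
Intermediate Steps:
o(q, N) = -42 + 7/(-16 + (2 + q)*(8 + q + 2*N)) (o(q, N) = -42 + 7/(-16 + (((q + N) + N) + 8)*(q + 2)) = -42 + 7/(-16 + (((N + q) + N) + 8)*(2 + q)) = -42 + 7/(-16 + ((q + 2*N) + 8)*(2 + q)) = -42 + 7/(-16 + (8 + q + 2*N)*(2 + q)) = -42 + 7/(-16 + (2 + q)*(8 + q + 2*N)))
(-135 + 142)/(o(-21, 11) + 337) = (-135 + 142)/(7*(1 - 60*(-21) - 24*11 - 6*(-21)**2 - 12*11*(-21))/((-21)**2 + 4*11 + 10*(-21) + 2*11*(-21)) + 337) = 7/(7*(1 + 1260 - 264 - 6*441 + 2772)/(441 + 44 - 210 - 462) + 337) = 7/(7*(1 + 1260 - 264 - 2646 + 2772)/(-187) + 337) = 7/(7*(-1/187)*1123 + 337) = 7/(-7861/187 + 337) = 7/(55158/187) = 7*(187/55158) = 1309/55158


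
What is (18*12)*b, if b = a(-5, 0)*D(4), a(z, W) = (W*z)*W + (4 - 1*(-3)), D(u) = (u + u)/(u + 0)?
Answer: 3024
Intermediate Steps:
D(u) = 2 (D(u) = (2*u)/u = 2)
a(z, W) = 7 + z*W**2 (a(z, W) = z*W**2 + (4 + 3) = z*W**2 + 7 = 7 + z*W**2)
b = 14 (b = (7 - 5*0**2)*2 = (7 - 5*0)*2 = (7 + 0)*2 = 7*2 = 14)
(18*12)*b = (18*12)*14 = 216*14 = 3024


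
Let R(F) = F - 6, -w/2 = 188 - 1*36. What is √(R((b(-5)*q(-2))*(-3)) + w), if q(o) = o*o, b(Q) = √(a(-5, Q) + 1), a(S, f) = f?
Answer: √(-310 - 24*I) ≈ 0.68105 - 17.62*I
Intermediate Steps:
b(Q) = √(1 + Q) (b(Q) = √(Q + 1) = √(1 + Q))
q(o) = o²
w = -304 (w = -2*(188 - 1*36) = -2*(188 - 36) = -2*152 = -304)
R(F) = -6 + F
√(R((b(-5)*q(-2))*(-3)) + w) = √((-6 + (√(1 - 5)*(-2)²)*(-3)) - 304) = √((-6 + (√(-4)*4)*(-3)) - 304) = √((-6 + ((2*I)*4)*(-3)) - 304) = √((-6 + (8*I)*(-3)) - 304) = √((-6 - 24*I) - 304) = √(-310 - 24*I)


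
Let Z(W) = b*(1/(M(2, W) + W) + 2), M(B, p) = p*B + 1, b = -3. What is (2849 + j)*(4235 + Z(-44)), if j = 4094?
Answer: 29362106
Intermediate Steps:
M(B, p) = 1 + B*p (M(B, p) = B*p + 1 = 1 + B*p)
Z(W) = -6 - 3/(1 + 3*W) (Z(W) = -3*(1/((1 + 2*W) + W) + 2) = -3*(1/(1 + 3*W) + 2) = -3*(2 + 1/(1 + 3*W)) = -6 - 3/(1 + 3*W))
(2849 + j)*(4235 + Z(-44)) = (2849 + 4094)*(4235 + 9*(-1 - 2*(-44))/(1 + 3*(-44))) = 6943*(4235 + 9*(-1 + 88)/(1 - 132)) = 6943*(4235 + 9*87/(-131)) = 6943*(4235 + 9*(-1/131)*87) = 6943*(4235 - 783/131) = 6943*(554002/131) = 29362106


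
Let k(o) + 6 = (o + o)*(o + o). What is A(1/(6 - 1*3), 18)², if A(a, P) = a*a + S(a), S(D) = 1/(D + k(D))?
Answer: 1156/178929 ≈ 0.0064607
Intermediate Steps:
k(o) = -6 + 4*o² (k(o) = -6 + (o + o)*(o + o) = -6 + (2*o)*(2*o) = -6 + 4*o²)
S(D) = 1/(-6 + D + 4*D²) (S(D) = 1/(D + (-6 + 4*D²)) = 1/(-6 + D + 4*D²))
A(a, P) = a² + 1/(-6 + a + 4*a²) (A(a, P) = a*a + 1/(-6 + a + 4*a²) = a² + 1/(-6 + a + 4*a²))
A(1/(6 - 1*3), 18)² = ((1/(6 - 1*3))² + 1/(-6 + 1/(6 - 1*3) + 4*(1/(6 - 1*3))²))² = ((1/(6 - 3))² + 1/(-6 + 1/(6 - 3) + 4*(1/(6 - 3))²))² = ((1/3)² + 1/(-6 + 1/3 + 4*(1/3)²))² = ((⅓)² + 1/(-6 + ⅓ + 4*(⅓)²))² = (⅑ + 1/(-6 + ⅓ + 4*(⅑)))² = (⅑ + 1/(-6 + ⅓ + 4/9))² = (⅑ + 1/(-47/9))² = (⅑ - 9/47)² = (-34/423)² = 1156/178929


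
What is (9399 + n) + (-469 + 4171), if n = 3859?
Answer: 16960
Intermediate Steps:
(9399 + n) + (-469 + 4171) = (9399 + 3859) + (-469 + 4171) = 13258 + 3702 = 16960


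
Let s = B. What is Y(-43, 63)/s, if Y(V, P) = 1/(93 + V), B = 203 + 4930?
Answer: 1/256650 ≈ 3.8964e-6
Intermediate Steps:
B = 5133
s = 5133
Y(-43, 63)/s = 1/((93 - 43)*5133) = (1/5133)/50 = (1/50)*(1/5133) = 1/256650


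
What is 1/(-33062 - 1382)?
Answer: -1/34444 ≈ -2.9033e-5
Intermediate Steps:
1/(-33062 - 1382) = 1/(-34444) = -1/34444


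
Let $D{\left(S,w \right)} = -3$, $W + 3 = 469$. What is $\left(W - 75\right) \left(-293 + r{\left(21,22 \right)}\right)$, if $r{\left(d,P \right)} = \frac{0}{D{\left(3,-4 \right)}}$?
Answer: $-114563$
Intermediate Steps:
$W = 466$ ($W = -3 + 469 = 466$)
$r{\left(d,P \right)} = 0$ ($r{\left(d,P \right)} = \frac{0}{-3} = 0 \left(- \frac{1}{3}\right) = 0$)
$\left(W - 75\right) \left(-293 + r{\left(21,22 \right)}\right) = \left(466 - 75\right) \left(-293 + 0\right) = 391 \left(-293\right) = -114563$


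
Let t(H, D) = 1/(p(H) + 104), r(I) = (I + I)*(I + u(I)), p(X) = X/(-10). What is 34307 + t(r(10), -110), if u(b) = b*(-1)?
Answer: 3567929/104 ≈ 34307.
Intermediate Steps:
u(b) = -b
p(X) = -X/10 (p(X) = X*(-1/10) = -X/10)
r(I) = 0 (r(I) = (I + I)*(I - I) = (2*I)*0 = 0)
t(H, D) = 1/(104 - H/10) (t(H, D) = 1/(-H/10 + 104) = 1/(104 - H/10))
34307 + t(r(10), -110) = 34307 - 10/(-1040 + 0) = 34307 - 10/(-1040) = 34307 - 10*(-1/1040) = 34307 + 1/104 = 3567929/104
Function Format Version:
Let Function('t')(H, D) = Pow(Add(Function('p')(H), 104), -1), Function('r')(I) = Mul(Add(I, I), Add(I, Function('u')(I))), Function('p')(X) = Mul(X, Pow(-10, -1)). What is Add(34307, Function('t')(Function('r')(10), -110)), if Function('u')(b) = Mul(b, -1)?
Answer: Rational(3567929, 104) ≈ 34307.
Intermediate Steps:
Function('u')(b) = Mul(-1, b)
Function('p')(X) = Mul(Rational(-1, 10), X) (Function('p')(X) = Mul(X, Rational(-1, 10)) = Mul(Rational(-1, 10), X))
Function('r')(I) = 0 (Function('r')(I) = Mul(Add(I, I), Add(I, Mul(-1, I))) = Mul(Mul(2, I), 0) = 0)
Function('t')(H, D) = Pow(Add(104, Mul(Rational(-1, 10), H)), -1) (Function('t')(H, D) = Pow(Add(Mul(Rational(-1, 10), H), 104), -1) = Pow(Add(104, Mul(Rational(-1, 10), H)), -1))
Add(34307, Function('t')(Function('r')(10), -110)) = Add(34307, Mul(-10, Pow(Add(-1040, 0), -1))) = Add(34307, Mul(-10, Pow(-1040, -1))) = Add(34307, Mul(-10, Rational(-1, 1040))) = Add(34307, Rational(1, 104)) = Rational(3567929, 104)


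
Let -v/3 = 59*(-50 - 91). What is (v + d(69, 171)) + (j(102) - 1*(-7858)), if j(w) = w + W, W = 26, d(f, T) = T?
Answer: 33114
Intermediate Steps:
j(w) = 26 + w (j(w) = w + 26 = 26 + w)
v = 24957 (v = -177*(-50 - 91) = -177*(-141) = -3*(-8319) = 24957)
(v + d(69, 171)) + (j(102) - 1*(-7858)) = (24957 + 171) + ((26 + 102) - 1*(-7858)) = 25128 + (128 + 7858) = 25128 + 7986 = 33114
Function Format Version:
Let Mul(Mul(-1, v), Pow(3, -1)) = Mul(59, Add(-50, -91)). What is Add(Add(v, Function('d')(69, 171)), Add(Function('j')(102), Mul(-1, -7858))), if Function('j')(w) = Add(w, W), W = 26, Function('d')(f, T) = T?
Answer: 33114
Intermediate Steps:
Function('j')(w) = Add(26, w) (Function('j')(w) = Add(w, 26) = Add(26, w))
v = 24957 (v = Mul(-3, Mul(59, Add(-50, -91))) = Mul(-3, Mul(59, -141)) = Mul(-3, -8319) = 24957)
Add(Add(v, Function('d')(69, 171)), Add(Function('j')(102), Mul(-1, -7858))) = Add(Add(24957, 171), Add(Add(26, 102), Mul(-1, -7858))) = Add(25128, Add(128, 7858)) = Add(25128, 7986) = 33114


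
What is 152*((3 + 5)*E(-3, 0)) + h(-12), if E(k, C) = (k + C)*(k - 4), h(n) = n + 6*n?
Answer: 25452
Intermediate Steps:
h(n) = 7*n
E(k, C) = (-4 + k)*(C + k) (E(k, C) = (C + k)*(-4 + k) = (-4 + k)*(C + k))
152*((3 + 5)*E(-3, 0)) + h(-12) = 152*((3 + 5)*((-3)² - 4*0 - 4*(-3) + 0*(-3))) + 7*(-12) = 152*(8*(9 + 0 + 12 + 0)) - 84 = 152*(8*21) - 84 = 152*168 - 84 = 25536 - 84 = 25452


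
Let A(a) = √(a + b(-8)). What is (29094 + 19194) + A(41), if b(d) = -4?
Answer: 48288 + √37 ≈ 48294.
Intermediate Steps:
A(a) = √(-4 + a) (A(a) = √(a - 4) = √(-4 + a))
(29094 + 19194) + A(41) = (29094 + 19194) + √(-4 + 41) = 48288 + √37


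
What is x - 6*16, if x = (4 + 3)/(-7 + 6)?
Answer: -103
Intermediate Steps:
x = -7 (x = 7/(-1) = 7*(-1) = -7)
x - 6*16 = -7 - 6*16 = -7 - 96 = -103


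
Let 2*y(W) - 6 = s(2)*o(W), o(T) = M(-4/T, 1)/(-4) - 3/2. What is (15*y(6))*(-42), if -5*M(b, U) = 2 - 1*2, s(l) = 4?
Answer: 0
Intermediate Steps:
M(b, U) = 0 (M(b, U) = -(2 - 1*2)/5 = -(2 - 2)/5 = -⅕*0 = 0)
o(T) = -3/2 (o(T) = 0/(-4) - 3/2 = 0*(-¼) - 3*½ = 0 - 3/2 = -3/2)
y(W) = 0 (y(W) = 3 + (4*(-3/2))/2 = 3 + (½)*(-6) = 3 - 3 = 0)
(15*y(6))*(-42) = (15*0)*(-42) = 0*(-42) = 0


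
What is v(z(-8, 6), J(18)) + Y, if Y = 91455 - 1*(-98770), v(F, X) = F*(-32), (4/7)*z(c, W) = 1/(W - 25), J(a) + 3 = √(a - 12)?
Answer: 3614331/19 ≈ 1.9023e+5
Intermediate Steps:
J(a) = -3 + √(-12 + a) (J(a) = -3 + √(a - 12) = -3 + √(-12 + a))
z(c, W) = 7/(4*(-25 + W)) (z(c, W) = 7/(4*(W - 25)) = 7/(4*(-25 + W)))
v(F, X) = -32*F
Y = 190225 (Y = 91455 + 98770 = 190225)
v(z(-8, 6), J(18)) + Y = -56/(-25 + 6) + 190225 = -56/(-19) + 190225 = -56*(-1)/19 + 190225 = -32*(-7/76) + 190225 = 56/19 + 190225 = 3614331/19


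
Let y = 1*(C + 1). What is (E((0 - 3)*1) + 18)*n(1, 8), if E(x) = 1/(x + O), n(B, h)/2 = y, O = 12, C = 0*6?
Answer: 326/9 ≈ 36.222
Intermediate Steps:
C = 0
y = 1 (y = 1*(0 + 1) = 1*1 = 1)
n(B, h) = 2 (n(B, h) = 2*1 = 2)
E(x) = 1/(12 + x) (E(x) = 1/(x + 12) = 1/(12 + x))
(E((0 - 3)*1) + 18)*n(1, 8) = (1/(12 + (0 - 3)*1) + 18)*2 = (1/(12 - 3*1) + 18)*2 = (1/(12 - 3) + 18)*2 = (1/9 + 18)*2 = (⅑ + 18)*2 = (163/9)*2 = 326/9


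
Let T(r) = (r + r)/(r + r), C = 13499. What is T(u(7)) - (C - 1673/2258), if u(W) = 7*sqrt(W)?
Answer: -30476811/2258 ≈ -13497.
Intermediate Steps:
T(r) = 1 (T(r) = (2*r)/((2*r)) = (2*r)*(1/(2*r)) = 1)
T(u(7)) - (C - 1673/2258) = 1 - (13499 - 1673/2258) = 1 - 1*30479069/2258 = 1 - 30479069/2258 = -30476811/2258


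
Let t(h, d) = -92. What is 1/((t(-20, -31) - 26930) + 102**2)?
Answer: -1/16618 ≈ -6.0176e-5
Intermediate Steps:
1/((t(-20, -31) - 26930) + 102**2) = 1/((-92 - 26930) + 102**2) = 1/(-27022 + 10404) = 1/(-16618) = -1/16618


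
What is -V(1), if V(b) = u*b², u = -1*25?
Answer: 25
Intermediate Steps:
u = -25
V(b) = -25*b²
-V(1) = -(-25)*1² = -(-25) = -1*(-25) = 25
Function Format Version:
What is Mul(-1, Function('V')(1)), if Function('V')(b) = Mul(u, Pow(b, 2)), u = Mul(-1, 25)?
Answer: 25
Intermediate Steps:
u = -25
Function('V')(b) = Mul(-25, Pow(b, 2))
Mul(-1, Function('V')(1)) = Mul(-1, Mul(-25, Pow(1, 2))) = Mul(-1, Mul(-25, 1)) = Mul(-1, -25) = 25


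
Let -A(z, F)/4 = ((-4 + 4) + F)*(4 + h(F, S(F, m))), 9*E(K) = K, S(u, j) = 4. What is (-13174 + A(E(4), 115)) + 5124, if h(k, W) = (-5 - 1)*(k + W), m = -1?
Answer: 318550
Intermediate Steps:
E(K) = K/9
h(k, W) = -6*W - 6*k (h(k, W) = -6*(W + k) = -6*W - 6*k)
A(z, F) = -4*F*(-20 - 6*F) (A(z, F) = -4*((-4 + 4) + F)*(4 + (-6*4 - 6*F)) = -4*(0 + F)*(4 + (-24 - 6*F)) = -4*F*(-20 - 6*F))
(-13174 + A(E(4), 115)) + 5124 = (-13174 + 8*115*(10 + 3*115)) + 5124 = (-13174 + 8*115*(10 + 345)) + 5124 = (-13174 + 8*115*355) + 5124 = (-13174 + 326600) + 5124 = 313426 + 5124 = 318550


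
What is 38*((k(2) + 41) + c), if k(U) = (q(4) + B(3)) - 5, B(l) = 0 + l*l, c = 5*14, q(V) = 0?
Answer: 4370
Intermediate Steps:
c = 70
B(l) = l² (B(l) = 0 + l² = l²)
k(U) = 4 (k(U) = (0 + 3²) - 5 = (0 + 9) - 5 = 9 - 5 = 4)
38*((k(2) + 41) + c) = 38*((4 + 41) + 70) = 38*(45 + 70) = 38*115 = 4370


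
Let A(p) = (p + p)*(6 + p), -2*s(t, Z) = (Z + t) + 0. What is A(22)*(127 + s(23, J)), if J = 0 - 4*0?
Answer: 142296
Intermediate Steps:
J = 0 (J = 0 + 0 = 0)
s(t, Z) = -Z/2 - t/2 (s(t, Z) = -((Z + t) + 0)/2 = -(Z + t)/2 = -Z/2 - t/2)
A(p) = 2*p*(6 + p) (A(p) = (2*p)*(6 + p) = 2*p*(6 + p))
A(22)*(127 + s(23, J)) = (2*22*(6 + 22))*(127 + (-1/2*0 - 1/2*23)) = (2*22*28)*(127 + (0 - 23/2)) = 1232*(127 - 23/2) = 1232*(231/2) = 142296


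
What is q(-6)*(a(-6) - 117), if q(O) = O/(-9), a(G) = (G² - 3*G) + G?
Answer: -46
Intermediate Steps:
a(G) = G² - 2*G
q(O) = -O/9 (q(O) = O*(-⅑) = -O/9)
q(-6)*(a(-6) - 117) = (-⅑*(-6))*(-6*(-2 - 6) - 117) = 2*(-6*(-8) - 117)/3 = 2*(48 - 117)/3 = (⅔)*(-69) = -46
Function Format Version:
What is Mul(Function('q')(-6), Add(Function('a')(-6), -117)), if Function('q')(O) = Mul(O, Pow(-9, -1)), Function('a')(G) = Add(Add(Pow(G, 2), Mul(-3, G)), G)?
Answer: -46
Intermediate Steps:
Function('a')(G) = Add(Pow(G, 2), Mul(-2, G))
Function('q')(O) = Mul(Rational(-1, 9), O) (Function('q')(O) = Mul(O, Rational(-1, 9)) = Mul(Rational(-1, 9), O))
Mul(Function('q')(-6), Add(Function('a')(-6), -117)) = Mul(Mul(Rational(-1, 9), -6), Add(Mul(-6, Add(-2, -6)), -117)) = Mul(Rational(2, 3), Add(Mul(-6, -8), -117)) = Mul(Rational(2, 3), Add(48, -117)) = Mul(Rational(2, 3), -69) = -46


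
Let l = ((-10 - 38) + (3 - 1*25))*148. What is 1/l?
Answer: -1/10360 ≈ -9.6525e-5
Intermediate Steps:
l = -10360 (l = (-48 + (3 - 25))*148 = (-48 - 22)*148 = -70*148 = -10360)
1/l = 1/(-10360) = -1/10360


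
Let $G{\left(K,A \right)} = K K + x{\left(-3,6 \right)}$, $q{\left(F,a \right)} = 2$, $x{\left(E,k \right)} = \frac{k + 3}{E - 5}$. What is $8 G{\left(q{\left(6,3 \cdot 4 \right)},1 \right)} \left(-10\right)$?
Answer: $-230$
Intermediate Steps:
$x{\left(E,k \right)} = \frac{3 + k}{-5 + E}$
$G{\left(K,A \right)} = - \frac{9}{8} + K^{2}$ ($G{\left(K,A \right)} = K K + \frac{3 + 6}{-5 - 3} = K^{2} + \frac{1}{-8} \cdot 9 = K^{2} - \frac{9}{8} = - \frac{9}{8} + K^{2}$)
$8 G{\left(q{\left(6,3 \cdot 4 \right)},1 \right)} \left(-10\right) = 8 \left(- \frac{9}{8} + 2^{2}\right) \left(-10\right) = 8 \left(- \frac{9}{8} + 4\right) \left(-10\right) = 8 \cdot \frac{23}{8} \left(-10\right) = 23 \left(-10\right) = -230$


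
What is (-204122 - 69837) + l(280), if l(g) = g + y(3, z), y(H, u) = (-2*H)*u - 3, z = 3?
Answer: -273700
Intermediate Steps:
y(H, u) = -3 - 2*H*u (y(H, u) = -2*H*u - 3 = -3 - 2*H*u)
l(g) = -21 + g (l(g) = g + (-3 - 2*3*3) = g + (-3 - 18) = g - 21 = -21 + g)
(-204122 - 69837) + l(280) = (-204122 - 69837) + (-21 + 280) = -273959 + 259 = -273700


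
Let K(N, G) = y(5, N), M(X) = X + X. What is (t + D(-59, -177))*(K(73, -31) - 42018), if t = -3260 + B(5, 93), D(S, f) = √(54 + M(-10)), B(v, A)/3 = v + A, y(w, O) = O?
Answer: 124408870 - 41945*√34 ≈ 1.2416e+8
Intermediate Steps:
M(X) = 2*X
B(v, A) = 3*A + 3*v (B(v, A) = 3*(v + A) = 3*(A + v) = 3*A + 3*v)
K(N, G) = N
D(S, f) = √34 (D(S, f) = √(54 + 2*(-10)) = √(54 - 20) = √34)
t = -2966 (t = -3260 + (3*93 + 3*5) = -3260 + (279 + 15) = -3260 + 294 = -2966)
(t + D(-59, -177))*(K(73, -31) - 42018) = (-2966 + √34)*(73 - 42018) = (-2966 + √34)*(-41945) = 124408870 - 41945*√34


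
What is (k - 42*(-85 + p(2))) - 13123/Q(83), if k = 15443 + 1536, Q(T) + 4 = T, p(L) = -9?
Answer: 1640110/79 ≈ 20761.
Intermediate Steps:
Q(T) = -4 + T
k = 16979
(k - 42*(-85 + p(2))) - 13123/Q(83) = (16979 - 42*(-85 - 9)) - 13123/(-4 + 83) = (16979 - 42*(-94)) - 13123/79 = (16979 + 3948) - 13123*1/79 = 20927 - 13123/79 = 1640110/79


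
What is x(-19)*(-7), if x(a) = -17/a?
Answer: -119/19 ≈ -6.2632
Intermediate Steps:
x(-19)*(-7) = -17/(-19)*(-7) = -17*(-1/19)*(-7) = (17/19)*(-7) = -119/19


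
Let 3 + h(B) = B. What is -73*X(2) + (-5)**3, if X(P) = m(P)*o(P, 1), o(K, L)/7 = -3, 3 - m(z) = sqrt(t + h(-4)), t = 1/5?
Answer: 4474 - 1533*I*sqrt(170)/5 ≈ 4474.0 - 3997.6*I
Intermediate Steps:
h(B) = -3 + B
t = 1/5 ≈ 0.20000
m(z) = 3 - I*sqrt(170)/5 (m(z) = 3 - sqrt(1/5 + (-3 - 4)) = 3 - sqrt(1/5 - 7) = 3 - sqrt(-34/5) = 3 - I*sqrt(170)/5)
o(K, L) = -21 (o(K, L) = 7*(-3) = -21)
X(P) = -63 + 21*I*sqrt(170)/5 (X(P) = (3 - I*sqrt(170)/5)*(-21) = -63 + 21*I*sqrt(170)/5)
-73*X(2) + (-5)**3 = -73*(-63 + 21*I*sqrt(170)/5) + (-5)**3 = (4599 - 1533*I*sqrt(170)/5) - 125 = 4474 - 1533*I*sqrt(170)/5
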